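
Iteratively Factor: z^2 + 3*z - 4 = (z + 4)*(z - 1)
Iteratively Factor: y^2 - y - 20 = (y - 5)*(y + 4)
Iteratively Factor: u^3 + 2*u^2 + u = (u)*(u^2 + 2*u + 1) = u*(u + 1)*(u + 1)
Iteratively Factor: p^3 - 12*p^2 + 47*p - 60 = (p - 5)*(p^2 - 7*p + 12) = (p - 5)*(p - 4)*(p - 3)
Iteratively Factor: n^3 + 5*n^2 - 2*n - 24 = (n + 3)*(n^2 + 2*n - 8) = (n + 3)*(n + 4)*(n - 2)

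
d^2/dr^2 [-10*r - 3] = 0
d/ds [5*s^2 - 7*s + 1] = 10*s - 7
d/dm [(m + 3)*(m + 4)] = 2*m + 7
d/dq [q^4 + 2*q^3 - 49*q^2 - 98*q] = 4*q^3 + 6*q^2 - 98*q - 98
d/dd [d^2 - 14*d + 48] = 2*d - 14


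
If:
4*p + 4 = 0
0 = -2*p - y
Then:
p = -1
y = 2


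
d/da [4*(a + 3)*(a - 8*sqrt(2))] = 8*a - 32*sqrt(2) + 12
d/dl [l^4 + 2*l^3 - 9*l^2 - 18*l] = 4*l^3 + 6*l^2 - 18*l - 18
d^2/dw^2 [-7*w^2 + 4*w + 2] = -14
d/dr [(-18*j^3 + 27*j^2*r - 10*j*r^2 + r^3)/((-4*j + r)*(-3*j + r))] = (22*j^2 - 8*j*r + r^2)/(16*j^2 - 8*j*r + r^2)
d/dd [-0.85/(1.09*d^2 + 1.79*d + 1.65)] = (1.853*d + 1.5215)/(1.09*d^2 + 1.79*d + 1.65)^2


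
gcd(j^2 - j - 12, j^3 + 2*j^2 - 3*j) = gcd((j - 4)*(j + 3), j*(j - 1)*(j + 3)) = j + 3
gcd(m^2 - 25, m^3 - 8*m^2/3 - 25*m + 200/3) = m^2 - 25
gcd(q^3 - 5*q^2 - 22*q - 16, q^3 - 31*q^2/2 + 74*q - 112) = q - 8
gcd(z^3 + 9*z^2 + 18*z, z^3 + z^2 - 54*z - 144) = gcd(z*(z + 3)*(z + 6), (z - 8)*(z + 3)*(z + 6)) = z^2 + 9*z + 18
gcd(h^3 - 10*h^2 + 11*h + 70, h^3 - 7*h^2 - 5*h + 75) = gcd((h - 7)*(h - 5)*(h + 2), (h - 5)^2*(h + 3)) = h - 5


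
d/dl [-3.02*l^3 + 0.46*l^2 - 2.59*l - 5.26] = -9.06*l^2 + 0.92*l - 2.59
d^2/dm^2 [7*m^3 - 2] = 42*m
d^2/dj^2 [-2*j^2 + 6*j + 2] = -4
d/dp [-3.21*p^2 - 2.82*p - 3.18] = -6.42*p - 2.82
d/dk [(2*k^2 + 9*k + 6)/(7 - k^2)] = (9*k^2 + 40*k + 63)/(k^4 - 14*k^2 + 49)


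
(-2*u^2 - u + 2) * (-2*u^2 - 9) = 4*u^4 + 2*u^3 + 14*u^2 + 9*u - 18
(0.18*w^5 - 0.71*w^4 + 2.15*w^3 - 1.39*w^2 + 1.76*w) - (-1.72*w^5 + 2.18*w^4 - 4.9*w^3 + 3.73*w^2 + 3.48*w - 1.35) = 1.9*w^5 - 2.89*w^4 + 7.05*w^3 - 5.12*w^2 - 1.72*w + 1.35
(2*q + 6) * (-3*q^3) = -6*q^4 - 18*q^3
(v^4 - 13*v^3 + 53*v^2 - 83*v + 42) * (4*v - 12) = 4*v^5 - 64*v^4 + 368*v^3 - 968*v^2 + 1164*v - 504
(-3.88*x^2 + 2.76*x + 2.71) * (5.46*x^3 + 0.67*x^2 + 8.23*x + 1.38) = -21.1848*x^5 + 12.47*x^4 - 15.2866*x^3 + 19.1761*x^2 + 26.1121*x + 3.7398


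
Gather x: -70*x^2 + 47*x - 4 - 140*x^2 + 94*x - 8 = -210*x^2 + 141*x - 12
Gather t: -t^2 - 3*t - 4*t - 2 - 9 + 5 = -t^2 - 7*t - 6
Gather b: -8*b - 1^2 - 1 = -8*b - 2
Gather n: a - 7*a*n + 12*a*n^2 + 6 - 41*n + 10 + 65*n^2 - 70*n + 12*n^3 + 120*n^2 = a + 12*n^3 + n^2*(12*a + 185) + n*(-7*a - 111) + 16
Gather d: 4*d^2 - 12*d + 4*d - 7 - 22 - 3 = 4*d^2 - 8*d - 32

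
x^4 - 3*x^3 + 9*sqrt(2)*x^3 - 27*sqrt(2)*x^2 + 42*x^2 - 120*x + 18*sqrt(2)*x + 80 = (x - 2)*(x - 1)*(x + 4*sqrt(2))*(x + 5*sqrt(2))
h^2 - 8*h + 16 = (h - 4)^2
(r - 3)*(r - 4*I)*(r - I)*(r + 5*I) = r^4 - 3*r^3 + 21*r^2 - 63*r - 20*I*r + 60*I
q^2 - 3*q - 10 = (q - 5)*(q + 2)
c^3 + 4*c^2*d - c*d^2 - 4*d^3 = (c - d)*(c + d)*(c + 4*d)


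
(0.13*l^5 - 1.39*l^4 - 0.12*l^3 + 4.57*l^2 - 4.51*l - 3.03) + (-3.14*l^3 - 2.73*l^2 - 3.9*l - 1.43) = 0.13*l^5 - 1.39*l^4 - 3.26*l^3 + 1.84*l^2 - 8.41*l - 4.46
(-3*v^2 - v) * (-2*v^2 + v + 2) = 6*v^4 - v^3 - 7*v^2 - 2*v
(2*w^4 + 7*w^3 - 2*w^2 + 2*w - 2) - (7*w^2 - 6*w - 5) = 2*w^4 + 7*w^3 - 9*w^2 + 8*w + 3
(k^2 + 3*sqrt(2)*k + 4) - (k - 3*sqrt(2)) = k^2 - k + 3*sqrt(2)*k + 4 + 3*sqrt(2)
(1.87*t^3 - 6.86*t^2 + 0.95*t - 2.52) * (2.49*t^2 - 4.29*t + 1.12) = 4.6563*t^5 - 25.1037*t^4 + 33.8893*t^3 - 18.0335*t^2 + 11.8748*t - 2.8224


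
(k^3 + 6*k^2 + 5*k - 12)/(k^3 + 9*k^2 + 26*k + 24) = (k - 1)/(k + 2)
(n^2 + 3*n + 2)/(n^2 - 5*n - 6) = (n + 2)/(n - 6)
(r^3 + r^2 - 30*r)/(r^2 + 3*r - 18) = r*(r - 5)/(r - 3)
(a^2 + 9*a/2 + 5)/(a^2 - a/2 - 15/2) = (a + 2)/(a - 3)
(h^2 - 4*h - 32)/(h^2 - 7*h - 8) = (h + 4)/(h + 1)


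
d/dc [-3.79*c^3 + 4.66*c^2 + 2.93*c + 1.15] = -11.37*c^2 + 9.32*c + 2.93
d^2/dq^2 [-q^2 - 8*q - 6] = -2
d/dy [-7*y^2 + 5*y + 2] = 5 - 14*y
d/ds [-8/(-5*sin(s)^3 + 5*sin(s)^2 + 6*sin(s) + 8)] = 8*(-15*sin(s)^2 + 10*sin(s) + 6)*cos(s)/(-5*sin(s)^3 + 5*sin(s)^2 + 6*sin(s) + 8)^2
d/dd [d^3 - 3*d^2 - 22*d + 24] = 3*d^2 - 6*d - 22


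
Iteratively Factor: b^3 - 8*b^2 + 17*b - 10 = (b - 5)*(b^2 - 3*b + 2) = (b - 5)*(b - 1)*(b - 2)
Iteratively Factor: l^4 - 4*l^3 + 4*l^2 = (l - 2)*(l^3 - 2*l^2) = l*(l - 2)*(l^2 - 2*l) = l*(l - 2)^2*(l)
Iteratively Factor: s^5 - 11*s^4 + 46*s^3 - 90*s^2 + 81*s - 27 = (s - 3)*(s^4 - 8*s^3 + 22*s^2 - 24*s + 9) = (s - 3)*(s - 1)*(s^3 - 7*s^2 + 15*s - 9) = (s - 3)^2*(s - 1)*(s^2 - 4*s + 3) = (s - 3)^2*(s - 1)^2*(s - 3)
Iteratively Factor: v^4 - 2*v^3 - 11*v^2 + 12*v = (v + 3)*(v^3 - 5*v^2 + 4*v) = (v - 4)*(v + 3)*(v^2 - v) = (v - 4)*(v - 1)*(v + 3)*(v)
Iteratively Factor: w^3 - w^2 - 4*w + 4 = (w - 2)*(w^2 + w - 2) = (w - 2)*(w - 1)*(w + 2)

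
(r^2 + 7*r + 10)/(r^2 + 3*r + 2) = (r + 5)/(r + 1)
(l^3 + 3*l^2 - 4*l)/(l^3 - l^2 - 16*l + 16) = l/(l - 4)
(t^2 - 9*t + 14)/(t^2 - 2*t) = (t - 7)/t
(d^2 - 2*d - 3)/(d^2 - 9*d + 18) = (d + 1)/(d - 6)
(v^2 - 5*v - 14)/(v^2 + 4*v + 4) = (v - 7)/(v + 2)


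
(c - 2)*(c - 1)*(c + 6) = c^3 + 3*c^2 - 16*c + 12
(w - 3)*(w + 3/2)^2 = w^3 - 27*w/4 - 27/4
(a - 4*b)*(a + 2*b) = a^2 - 2*a*b - 8*b^2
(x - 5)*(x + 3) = x^2 - 2*x - 15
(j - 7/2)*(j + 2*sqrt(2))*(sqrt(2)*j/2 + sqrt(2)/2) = sqrt(2)*j^3/2 - 5*sqrt(2)*j^2/4 + 2*j^2 - 5*j - 7*sqrt(2)*j/4 - 7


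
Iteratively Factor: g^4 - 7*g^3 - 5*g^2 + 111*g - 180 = (g - 5)*(g^3 - 2*g^2 - 15*g + 36) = (g - 5)*(g - 3)*(g^2 + g - 12) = (g - 5)*(g - 3)*(g + 4)*(g - 3)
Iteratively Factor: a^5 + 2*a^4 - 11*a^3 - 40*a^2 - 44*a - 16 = (a + 1)*(a^4 + a^3 - 12*a^2 - 28*a - 16) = (a - 4)*(a + 1)*(a^3 + 5*a^2 + 8*a + 4) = (a - 4)*(a + 1)*(a + 2)*(a^2 + 3*a + 2) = (a - 4)*(a + 1)*(a + 2)^2*(a + 1)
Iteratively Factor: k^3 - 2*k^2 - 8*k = (k - 4)*(k^2 + 2*k) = k*(k - 4)*(k + 2)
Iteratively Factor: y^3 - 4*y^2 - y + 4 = (y + 1)*(y^2 - 5*y + 4) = (y - 4)*(y + 1)*(y - 1)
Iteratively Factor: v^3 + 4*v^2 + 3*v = (v)*(v^2 + 4*v + 3) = v*(v + 1)*(v + 3)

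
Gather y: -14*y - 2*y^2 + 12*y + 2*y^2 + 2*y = 0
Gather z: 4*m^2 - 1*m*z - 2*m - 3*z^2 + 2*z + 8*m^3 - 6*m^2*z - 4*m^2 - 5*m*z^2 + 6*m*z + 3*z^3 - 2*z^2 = 8*m^3 - 2*m + 3*z^3 + z^2*(-5*m - 5) + z*(-6*m^2 + 5*m + 2)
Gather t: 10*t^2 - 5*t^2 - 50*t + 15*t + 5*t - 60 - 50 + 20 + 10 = 5*t^2 - 30*t - 80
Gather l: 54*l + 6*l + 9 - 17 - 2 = 60*l - 10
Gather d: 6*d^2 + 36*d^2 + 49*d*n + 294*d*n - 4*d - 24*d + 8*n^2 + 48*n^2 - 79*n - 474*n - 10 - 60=42*d^2 + d*(343*n - 28) + 56*n^2 - 553*n - 70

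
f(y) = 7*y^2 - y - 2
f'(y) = 14*y - 1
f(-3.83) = 104.51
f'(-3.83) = -54.62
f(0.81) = 1.78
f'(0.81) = 10.34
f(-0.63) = 1.41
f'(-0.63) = -9.82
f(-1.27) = 10.56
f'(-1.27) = -18.78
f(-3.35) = 79.91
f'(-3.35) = -47.90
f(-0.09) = -1.85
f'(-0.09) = -2.26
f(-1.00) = 6.00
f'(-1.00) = -15.00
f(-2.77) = 54.48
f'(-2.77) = -39.78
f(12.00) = 994.00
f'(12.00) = 167.00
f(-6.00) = 256.00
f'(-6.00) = -85.00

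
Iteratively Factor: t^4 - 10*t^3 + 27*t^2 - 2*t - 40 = (t - 4)*(t^3 - 6*t^2 + 3*t + 10) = (t - 4)*(t - 2)*(t^2 - 4*t - 5) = (t - 4)*(t - 2)*(t + 1)*(t - 5)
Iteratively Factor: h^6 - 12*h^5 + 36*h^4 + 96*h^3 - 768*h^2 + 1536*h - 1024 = (h + 4)*(h^5 - 16*h^4 + 100*h^3 - 304*h^2 + 448*h - 256) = (h - 4)*(h + 4)*(h^4 - 12*h^3 + 52*h^2 - 96*h + 64) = (h - 4)^2*(h + 4)*(h^3 - 8*h^2 + 20*h - 16) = (h - 4)^2*(h - 2)*(h + 4)*(h^2 - 6*h + 8) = (h - 4)^3*(h - 2)*(h + 4)*(h - 2)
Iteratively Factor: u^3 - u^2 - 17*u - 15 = (u + 1)*(u^2 - 2*u - 15) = (u - 5)*(u + 1)*(u + 3)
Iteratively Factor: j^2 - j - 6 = (j - 3)*(j + 2)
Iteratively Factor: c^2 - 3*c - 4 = (c - 4)*(c + 1)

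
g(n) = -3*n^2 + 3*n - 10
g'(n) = 3 - 6*n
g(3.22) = -31.45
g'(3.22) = -16.32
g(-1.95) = -27.26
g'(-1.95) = 14.70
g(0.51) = -9.25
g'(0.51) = -0.06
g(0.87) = -9.66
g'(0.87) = -2.22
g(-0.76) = -14.01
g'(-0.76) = 7.56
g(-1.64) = -22.99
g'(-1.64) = 12.84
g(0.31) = -9.36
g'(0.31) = 1.14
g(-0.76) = -14.01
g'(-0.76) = 7.56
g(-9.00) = -280.00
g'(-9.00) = 57.00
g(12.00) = -406.00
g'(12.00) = -69.00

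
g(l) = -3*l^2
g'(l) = -6*l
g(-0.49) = -0.72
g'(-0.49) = 2.94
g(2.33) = -16.29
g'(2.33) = -13.98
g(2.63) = -20.75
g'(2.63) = -15.78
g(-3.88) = -45.16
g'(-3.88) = 23.28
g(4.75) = -67.69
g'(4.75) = -28.50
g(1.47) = -6.48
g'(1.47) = -8.82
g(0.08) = -0.02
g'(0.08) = -0.48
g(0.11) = -0.04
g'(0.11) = -0.66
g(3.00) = -27.00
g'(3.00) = -18.00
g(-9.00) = -243.00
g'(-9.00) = 54.00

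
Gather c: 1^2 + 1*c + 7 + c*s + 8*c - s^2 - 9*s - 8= c*(s + 9) - s^2 - 9*s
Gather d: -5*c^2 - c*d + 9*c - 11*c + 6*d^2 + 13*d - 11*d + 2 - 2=-5*c^2 - 2*c + 6*d^2 + d*(2 - c)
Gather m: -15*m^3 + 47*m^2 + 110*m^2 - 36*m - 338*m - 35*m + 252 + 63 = -15*m^3 + 157*m^2 - 409*m + 315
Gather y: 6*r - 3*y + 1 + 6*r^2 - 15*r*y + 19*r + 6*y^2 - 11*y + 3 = 6*r^2 + 25*r + 6*y^2 + y*(-15*r - 14) + 4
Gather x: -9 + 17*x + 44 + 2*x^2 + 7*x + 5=2*x^2 + 24*x + 40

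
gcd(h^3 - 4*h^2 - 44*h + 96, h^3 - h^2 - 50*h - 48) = h^2 - 2*h - 48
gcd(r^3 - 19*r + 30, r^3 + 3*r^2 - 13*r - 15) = r^2 + 2*r - 15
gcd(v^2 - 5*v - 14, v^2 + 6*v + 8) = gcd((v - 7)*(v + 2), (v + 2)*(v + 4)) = v + 2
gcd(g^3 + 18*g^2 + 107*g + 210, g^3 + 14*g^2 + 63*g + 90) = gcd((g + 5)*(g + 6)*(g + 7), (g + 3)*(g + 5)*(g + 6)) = g^2 + 11*g + 30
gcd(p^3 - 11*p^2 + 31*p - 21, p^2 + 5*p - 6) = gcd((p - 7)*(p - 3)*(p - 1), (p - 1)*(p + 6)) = p - 1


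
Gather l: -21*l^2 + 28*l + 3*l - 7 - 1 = -21*l^2 + 31*l - 8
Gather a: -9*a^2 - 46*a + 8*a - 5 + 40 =-9*a^2 - 38*a + 35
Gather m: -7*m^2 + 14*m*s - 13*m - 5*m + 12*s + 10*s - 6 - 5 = -7*m^2 + m*(14*s - 18) + 22*s - 11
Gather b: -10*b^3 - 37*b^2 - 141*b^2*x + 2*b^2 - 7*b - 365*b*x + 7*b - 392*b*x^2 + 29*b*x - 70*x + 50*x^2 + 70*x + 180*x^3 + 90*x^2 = -10*b^3 + b^2*(-141*x - 35) + b*(-392*x^2 - 336*x) + 180*x^3 + 140*x^2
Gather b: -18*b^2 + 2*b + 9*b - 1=-18*b^2 + 11*b - 1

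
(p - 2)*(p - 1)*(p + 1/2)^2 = p^4 - 2*p^3 - 3*p^2/4 + 5*p/4 + 1/2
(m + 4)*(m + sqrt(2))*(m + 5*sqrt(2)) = m^3 + 4*m^2 + 6*sqrt(2)*m^2 + 10*m + 24*sqrt(2)*m + 40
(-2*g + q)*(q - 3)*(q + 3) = -2*g*q^2 + 18*g + q^3 - 9*q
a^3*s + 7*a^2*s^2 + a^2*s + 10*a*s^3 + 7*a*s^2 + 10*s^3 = (a + 2*s)*(a + 5*s)*(a*s + s)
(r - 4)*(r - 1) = r^2 - 5*r + 4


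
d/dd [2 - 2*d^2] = -4*d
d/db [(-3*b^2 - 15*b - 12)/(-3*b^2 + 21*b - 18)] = 2*(-6*b^2 + 2*b + 29)/(b^4 - 14*b^3 + 61*b^2 - 84*b + 36)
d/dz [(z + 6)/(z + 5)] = -1/(z + 5)^2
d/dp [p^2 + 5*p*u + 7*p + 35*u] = 2*p + 5*u + 7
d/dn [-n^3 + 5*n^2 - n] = -3*n^2 + 10*n - 1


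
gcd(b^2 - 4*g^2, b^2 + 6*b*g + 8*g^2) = b + 2*g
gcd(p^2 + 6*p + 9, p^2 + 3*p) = p + 3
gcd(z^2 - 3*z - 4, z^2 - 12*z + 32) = z - 4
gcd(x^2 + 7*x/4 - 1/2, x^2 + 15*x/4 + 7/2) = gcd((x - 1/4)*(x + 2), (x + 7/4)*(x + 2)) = x + 2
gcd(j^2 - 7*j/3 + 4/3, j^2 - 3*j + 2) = j - 1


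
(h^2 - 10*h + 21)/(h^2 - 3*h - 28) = (h - 3)/(h + 4)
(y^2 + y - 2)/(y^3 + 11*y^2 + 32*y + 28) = (y - 1)/(y^2 + 9*y + 14)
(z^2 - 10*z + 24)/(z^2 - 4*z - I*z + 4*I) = (z - 6)/(z - I)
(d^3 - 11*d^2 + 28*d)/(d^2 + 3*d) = (d^2 - 11*d + 28)/(d + 3)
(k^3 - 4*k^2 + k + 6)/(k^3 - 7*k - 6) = (k - 2)/(k + 2)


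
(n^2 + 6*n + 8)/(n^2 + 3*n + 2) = (n + 4)/(n + 1)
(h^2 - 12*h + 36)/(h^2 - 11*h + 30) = (h - 6)/(h - 5)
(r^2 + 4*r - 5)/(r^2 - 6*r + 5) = (r + 5)/(r - 5)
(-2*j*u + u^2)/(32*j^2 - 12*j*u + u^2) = u*(-2*j + u)/(32*j^2 - 12*j*u + u^2)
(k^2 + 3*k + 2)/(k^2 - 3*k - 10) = (k + 1)/(k - 5)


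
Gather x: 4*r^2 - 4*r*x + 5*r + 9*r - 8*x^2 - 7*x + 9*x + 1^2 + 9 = 4*r^2 + 14*r - 8*x^2 + x*(2 - 4*r) + 10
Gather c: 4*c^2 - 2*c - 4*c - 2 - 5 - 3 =4*c^2 - 6*c - 10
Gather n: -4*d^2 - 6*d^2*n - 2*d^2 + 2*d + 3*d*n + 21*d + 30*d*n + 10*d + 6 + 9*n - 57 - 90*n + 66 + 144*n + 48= -6*d^2 + 33*d + n*(-6*d^2 + 33*d + 63) + 63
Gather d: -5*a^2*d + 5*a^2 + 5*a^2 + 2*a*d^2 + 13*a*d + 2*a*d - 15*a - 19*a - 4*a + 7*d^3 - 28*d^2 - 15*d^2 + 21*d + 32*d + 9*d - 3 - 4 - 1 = 10*a^2 - 38*a + 7*d^3 + d^2*(2*a - 43) + d*(-5*a^2 + 15*a + 62) - 8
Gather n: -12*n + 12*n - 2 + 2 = 0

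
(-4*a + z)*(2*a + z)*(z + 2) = -8*a^2*z - 16*a^2 - 2*a*z^2 - 4*a*z + z^3 + 2*z^2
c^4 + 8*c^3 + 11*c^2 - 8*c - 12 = (c - 1)*(c + 1)*(c + 2)*(c + 6)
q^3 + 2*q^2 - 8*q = q*(q - 2)*(q + 4)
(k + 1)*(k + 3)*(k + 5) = k^3 + 9*k^2 + 23*k + 15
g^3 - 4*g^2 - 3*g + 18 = (g - 3)^2*(g + 2)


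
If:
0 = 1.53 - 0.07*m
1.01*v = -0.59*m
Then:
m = 21.86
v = -12.77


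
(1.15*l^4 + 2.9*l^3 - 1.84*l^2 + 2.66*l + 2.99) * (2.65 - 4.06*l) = -4.669*l^5 - 8.7265*l^4 + 15.1554*l^3 - 15.6756*l^2 - 5.0904*l + 7.9235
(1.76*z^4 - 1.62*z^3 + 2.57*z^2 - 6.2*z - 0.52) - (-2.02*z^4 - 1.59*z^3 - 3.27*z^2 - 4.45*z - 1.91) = 3.78*z^4 - 0.03*z^3 + 5.84*z^2 - 1.75*z + 1.39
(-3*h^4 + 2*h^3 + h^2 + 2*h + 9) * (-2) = 6*h^4 - 4*h^3 - 2*h^2 - 4*h - 18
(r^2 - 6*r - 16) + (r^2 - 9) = 2*r^2 - 6*r - 25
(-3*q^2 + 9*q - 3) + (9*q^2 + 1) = 6*q^2 + 9*q - 2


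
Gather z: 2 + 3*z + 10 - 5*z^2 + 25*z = -5*z^2 + 28*z + 12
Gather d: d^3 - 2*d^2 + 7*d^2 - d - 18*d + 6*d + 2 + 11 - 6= d^3 + 5*d^2 - 13*d + 7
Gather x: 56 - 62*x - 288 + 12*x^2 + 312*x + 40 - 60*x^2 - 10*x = -48*x^2 + 240*x - 192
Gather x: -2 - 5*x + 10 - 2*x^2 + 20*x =-2*x^2 + 15*x + 8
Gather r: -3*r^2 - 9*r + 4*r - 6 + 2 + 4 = -3*r^2 - 5*r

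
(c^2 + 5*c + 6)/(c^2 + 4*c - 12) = (c^2 + 5*c + 6)/(c^2 + 4*c - 12)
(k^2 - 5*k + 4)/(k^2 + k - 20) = (k - 1)/(k + 5)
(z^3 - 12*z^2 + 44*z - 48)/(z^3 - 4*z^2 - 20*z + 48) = (z - 4)/(z + 4)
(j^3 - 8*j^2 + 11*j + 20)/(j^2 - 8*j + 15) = (j^2 - 3*j - 4)/(j - 3)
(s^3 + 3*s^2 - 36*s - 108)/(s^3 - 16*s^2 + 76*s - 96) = (s^2 + 9*s + 18)/(s^2 - 10*s + 16)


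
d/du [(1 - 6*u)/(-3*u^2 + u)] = (-18*u^2 + 6*u - 1)/(u^2*(9*u^2 - 6*u + 1))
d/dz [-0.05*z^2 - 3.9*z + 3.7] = -0.1*z - 3.9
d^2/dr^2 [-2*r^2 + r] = -4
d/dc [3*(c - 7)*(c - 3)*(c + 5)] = 9*c^2 - 30*c - 87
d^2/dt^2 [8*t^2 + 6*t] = 16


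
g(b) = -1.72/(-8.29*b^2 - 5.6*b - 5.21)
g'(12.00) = -0.00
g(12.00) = 0.00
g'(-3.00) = 0.02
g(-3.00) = 0.03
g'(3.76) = -0.01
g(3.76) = 0.01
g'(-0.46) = 0.18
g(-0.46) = 0.39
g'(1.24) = -0.07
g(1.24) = 0.07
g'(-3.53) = 0.01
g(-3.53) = 0.02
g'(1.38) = -0.06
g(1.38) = 0.06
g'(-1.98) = 0.07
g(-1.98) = 0.06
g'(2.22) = -0.02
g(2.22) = 0.03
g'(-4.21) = 0.01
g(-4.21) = 0.01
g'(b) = -1.72*(16.58*b + 5.6)/(-8.29*b^2 - 5.6*b - 5.21)^2 = (-28.5176*b - 9.632)/(8.29*b^2 + 5.6*b + 5.21)^2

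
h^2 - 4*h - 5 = (h - 5)*(h + 1)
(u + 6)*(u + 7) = u^2 + 13*u + 42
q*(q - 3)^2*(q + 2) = q^4 - 4*q^3 - 3*q^2 + 18*q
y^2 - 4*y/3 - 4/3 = (y - 2)*(y + 2/3)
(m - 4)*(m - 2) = m^2 - 6*m + 8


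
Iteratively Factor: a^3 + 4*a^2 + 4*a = (a + 2)*(a^2 + 2*a) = (a + 2)^2*(a)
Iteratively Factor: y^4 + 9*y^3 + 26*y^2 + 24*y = (y)*(y^3 + 9*y^2 + 26*y + 24) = y*(y + 2)*(y^2 + 7*y + 12) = y*(y + 2)*(y + 4)*(y + 3)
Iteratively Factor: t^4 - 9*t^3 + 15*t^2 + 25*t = (t + 1)*(t^3 - 10*t^2 + 25*t) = t*(t + 1)*(t^2 - 10*t + 25) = t*(t - 5)*(t + 1)*(t - 5)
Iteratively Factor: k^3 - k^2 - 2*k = (k - 2)*(k^2 + k) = k*(k - 2)*(k + 1)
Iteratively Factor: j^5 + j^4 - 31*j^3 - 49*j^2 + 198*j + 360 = (j - 5)*(j^4 + 6*j^3 - j^2 - 54*j - 72) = (j - 5)*(j + 4)*(j^3 + 2*j^2 - 9*j - 18) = (j - 5)*(j + 2)*(j + 4)*(j^2 - 9) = (j - 5)*(j + 2)*(j + 3)*(j + 4)*(j - 3)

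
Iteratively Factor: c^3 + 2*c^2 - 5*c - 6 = (c - 2)*(c^2 + 4*c + 3) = (c - 2)*(c + 1)*(c + 3)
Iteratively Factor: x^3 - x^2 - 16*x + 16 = (x - 4)*(x^2 + 3*x - 4) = (x - 4)*(x - 1)*(x + 4)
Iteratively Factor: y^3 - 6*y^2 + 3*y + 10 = (y - 5)*(y^2 - y - 2) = (y - 5)*(y - 2)*(y + 1)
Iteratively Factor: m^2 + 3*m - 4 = (m - 1)*(m + 4)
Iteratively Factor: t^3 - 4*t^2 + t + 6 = (t - 2)*(t^2 - 2*t - 3) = (t - 2)*(t + 1)*(t - 3)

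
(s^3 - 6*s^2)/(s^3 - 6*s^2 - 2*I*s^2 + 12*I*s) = s/(s - 2*I)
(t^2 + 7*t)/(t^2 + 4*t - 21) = t/(t - 3)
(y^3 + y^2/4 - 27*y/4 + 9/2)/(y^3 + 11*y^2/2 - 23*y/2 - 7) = (4*y^2 + 9*y - 9)/(2*(2*y^2 + 15*y + 7))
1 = 1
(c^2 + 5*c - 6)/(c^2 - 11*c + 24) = (c^2 + 5*c - 6)/(c^2 - 11*c + 24)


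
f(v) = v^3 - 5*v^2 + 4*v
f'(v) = 3*v^2 - 10*v + 4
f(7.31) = 152.68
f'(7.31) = 91.21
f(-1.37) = -17.44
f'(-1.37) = 23.33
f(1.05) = -0.15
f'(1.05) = -3.19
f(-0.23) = -1.20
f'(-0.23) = 6.46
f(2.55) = -5.73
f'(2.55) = -1.99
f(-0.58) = -4.20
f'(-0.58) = 10.81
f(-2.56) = -59.79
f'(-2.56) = 49.26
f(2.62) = -5.86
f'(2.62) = -1.61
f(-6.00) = -420.00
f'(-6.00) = 172.00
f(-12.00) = -2496.00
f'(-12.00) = 556.00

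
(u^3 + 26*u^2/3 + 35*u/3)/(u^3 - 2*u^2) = (3*u^2 + 26*u + 35)/(3*u*(u - 2))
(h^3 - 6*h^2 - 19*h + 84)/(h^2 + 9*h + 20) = (h^2 - 10*h + 21)/(h + 5)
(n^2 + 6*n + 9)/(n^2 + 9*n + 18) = (n + 3)/(n + 6)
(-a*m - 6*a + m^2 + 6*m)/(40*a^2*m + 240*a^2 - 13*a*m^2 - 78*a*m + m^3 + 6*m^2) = (-a + m)/(40*a^2 - 13*a*m + m^2)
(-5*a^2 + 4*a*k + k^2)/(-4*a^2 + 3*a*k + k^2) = (5*a + k)/(4*a + k)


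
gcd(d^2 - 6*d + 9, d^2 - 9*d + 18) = d - 3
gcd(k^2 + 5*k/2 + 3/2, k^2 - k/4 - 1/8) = 1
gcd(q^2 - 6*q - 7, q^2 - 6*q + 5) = 1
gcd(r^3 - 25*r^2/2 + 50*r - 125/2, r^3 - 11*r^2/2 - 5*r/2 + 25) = r^2 - 15*r/2 + 25/2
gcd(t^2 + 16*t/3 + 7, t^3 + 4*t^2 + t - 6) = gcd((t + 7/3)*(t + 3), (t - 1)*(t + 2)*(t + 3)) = t + 3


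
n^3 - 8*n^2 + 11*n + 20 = (n - 5)*(n - 4)*(n + 1)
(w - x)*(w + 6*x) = w^2 + 5*w*x - 6*x^2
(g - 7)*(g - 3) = g^2 - 10*g + 21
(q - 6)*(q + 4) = q^2 - 2*q - 24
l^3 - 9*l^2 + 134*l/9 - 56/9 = (l - 7)*(l - 4/3)*(l - 2/3)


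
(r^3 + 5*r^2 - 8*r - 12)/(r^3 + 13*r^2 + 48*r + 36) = (r - 2)/(r + 6)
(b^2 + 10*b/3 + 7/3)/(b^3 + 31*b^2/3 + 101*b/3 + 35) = (b + 1)/(b^2 + 8*b + 15)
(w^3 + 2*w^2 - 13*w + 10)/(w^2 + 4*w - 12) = (w^2 + 4*w - 5)/(w + 6)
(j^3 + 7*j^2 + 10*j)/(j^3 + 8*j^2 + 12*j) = (j + 5)/(j + 6)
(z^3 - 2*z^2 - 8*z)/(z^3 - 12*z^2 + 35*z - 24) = z*(z^2 - 2*z - 8)/(z^3 - 12*z^2 + 35*z - 24)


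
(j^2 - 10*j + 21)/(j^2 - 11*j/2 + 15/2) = 2*(j - 7)/(2*j - 5)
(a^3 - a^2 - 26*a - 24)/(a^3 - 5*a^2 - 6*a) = (a + 4)/a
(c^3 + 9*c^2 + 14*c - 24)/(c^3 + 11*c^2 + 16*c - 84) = (c^2 + 3*c - 4)/(c^2 + 5*c - 14)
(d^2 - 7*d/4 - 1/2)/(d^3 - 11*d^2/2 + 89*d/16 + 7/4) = 4*(d - 2)/(4*d^2 - 23*d + 28)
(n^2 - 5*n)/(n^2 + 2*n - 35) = n/(n + 7)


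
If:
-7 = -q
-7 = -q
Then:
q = 7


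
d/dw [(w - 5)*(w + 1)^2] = 3*(w - 3)*(w + 1)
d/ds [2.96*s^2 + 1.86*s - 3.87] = 5.92*s + 1.86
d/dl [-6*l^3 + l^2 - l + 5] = -18*l^2 + 2*l - 1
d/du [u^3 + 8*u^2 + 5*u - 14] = 3*u^2 + 16*u + 5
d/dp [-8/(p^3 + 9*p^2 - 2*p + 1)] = 8*(3*p^2 + 18*p - 2)/(p^3 + 9*p^2 - 2*p + 1)^2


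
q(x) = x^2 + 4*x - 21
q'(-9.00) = -14.00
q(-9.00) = 24.00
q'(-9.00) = -14.00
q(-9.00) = 24.00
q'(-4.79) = -5.58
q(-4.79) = -17.22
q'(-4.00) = -4.00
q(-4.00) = -21.00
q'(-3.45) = -2.90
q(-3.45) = -22.90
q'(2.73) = 9.46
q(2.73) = -2.63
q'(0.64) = 5.28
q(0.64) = -18.03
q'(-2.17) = -0.34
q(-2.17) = -24.97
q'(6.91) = 17.82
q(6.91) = 54.39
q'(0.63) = 5.26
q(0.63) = -18.08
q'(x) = 2*x + 4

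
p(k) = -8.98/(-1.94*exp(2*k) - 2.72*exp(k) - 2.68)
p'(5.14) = -0.00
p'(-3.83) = -0.07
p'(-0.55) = -1.07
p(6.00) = 0.00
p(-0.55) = 1.83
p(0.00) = 1.22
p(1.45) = 0.18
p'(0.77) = -0.69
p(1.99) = 0.07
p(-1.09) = 2.35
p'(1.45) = -0.30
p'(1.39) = -0.33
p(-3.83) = 3.28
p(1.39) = 0.20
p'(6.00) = 0.00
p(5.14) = 0.00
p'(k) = -8.98*(3.88*exp(2*k) + 2.72*exp(k))/(-1.94*exp(2*k) - 2.72*exp(k) - 2.68)^2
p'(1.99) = -0.13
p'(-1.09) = -0.84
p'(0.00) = -1.10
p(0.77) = 0.51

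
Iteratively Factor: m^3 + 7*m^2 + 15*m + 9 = (m + 3)*(m^2 + 4*m + 3) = (m + 1)*(m + 3)*(m + 3)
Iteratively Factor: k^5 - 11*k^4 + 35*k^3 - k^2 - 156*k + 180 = (k - 3)*(k^4 - 8*k^3 + 11*k^2 + 32*k - 60) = (k - 3)*(k + 2)*(k^3 - 10*k^2 + 31*k - 30) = (k - 3)*(k - 2)*(k + 2)*(k^2 - 8*k + 15) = (k - 3)^2*(k - 2)*(k + 2)*(k - 5)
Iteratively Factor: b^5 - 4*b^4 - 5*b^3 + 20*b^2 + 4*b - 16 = (b - 2)*(b^4 - 2*b^3 - 9*b^2 + 2*b + 8) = (b - 2)*(b - 1)*(b^3 - b^2 - 10*b - 8) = (b - 2)*(b - 1)*(b + 1)*(b^2 - 2*b - 8) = (b - 2)*(b - 1)*(b + 1)*(b + 2)*(b - 4)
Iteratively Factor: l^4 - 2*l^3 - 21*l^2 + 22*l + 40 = (l - 5)*(l^3 + 3*l^2 - 6*l - 8) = (l - 5)*(l - 2)*(l^2 + 5*l + 4) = (l - 5)*(l - 2)*(l + 4)*(l + 1)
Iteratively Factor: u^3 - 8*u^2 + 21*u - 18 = (u - 3)*(u^2 - 5*u + 6) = (u - 3)^2*(u - 2)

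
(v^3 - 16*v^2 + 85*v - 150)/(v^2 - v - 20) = (v^2 - 11*v + 30)/(v + 4)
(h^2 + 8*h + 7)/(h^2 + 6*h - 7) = (h + 1)/(h - 1)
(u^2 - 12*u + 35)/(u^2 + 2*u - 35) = (u - 7)/(u + 7)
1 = 1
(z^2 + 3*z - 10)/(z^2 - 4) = (z + 5)/(z + 2)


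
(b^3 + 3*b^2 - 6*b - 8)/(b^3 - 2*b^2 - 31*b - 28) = (b - 2)/(b - 7)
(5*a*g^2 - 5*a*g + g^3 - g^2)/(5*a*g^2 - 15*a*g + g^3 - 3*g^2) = (g - 1)/(g - 3)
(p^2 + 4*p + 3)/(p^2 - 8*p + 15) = (p^2 + 4*p + 3)/(p^2 - 8*p + 15)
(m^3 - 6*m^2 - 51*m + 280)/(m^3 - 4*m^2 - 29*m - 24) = (m^2 + 2*m - 35)/(m^2 + 4*m + 3)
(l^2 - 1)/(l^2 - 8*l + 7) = (l + 1)/(l - 7)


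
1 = 1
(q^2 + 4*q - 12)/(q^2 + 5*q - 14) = (q + 6)/(q + 7)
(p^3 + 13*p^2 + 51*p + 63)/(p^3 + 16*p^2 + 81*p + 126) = (p + 3)/(p + 6)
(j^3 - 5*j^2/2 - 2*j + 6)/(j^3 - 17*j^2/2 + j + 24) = (j - 2)/(j - 8)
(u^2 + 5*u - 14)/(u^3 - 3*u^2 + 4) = (u + 7)/(u^2 - u - 2)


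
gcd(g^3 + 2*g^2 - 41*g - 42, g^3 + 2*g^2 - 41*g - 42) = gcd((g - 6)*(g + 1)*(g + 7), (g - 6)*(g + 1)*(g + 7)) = g^3 + 2*g^2 - 41*g - 42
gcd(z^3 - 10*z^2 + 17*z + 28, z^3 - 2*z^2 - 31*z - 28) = z^2 - 6*z - 7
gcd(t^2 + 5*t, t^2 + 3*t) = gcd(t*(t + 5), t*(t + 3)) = t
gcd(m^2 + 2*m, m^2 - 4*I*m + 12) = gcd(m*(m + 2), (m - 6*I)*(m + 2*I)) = 1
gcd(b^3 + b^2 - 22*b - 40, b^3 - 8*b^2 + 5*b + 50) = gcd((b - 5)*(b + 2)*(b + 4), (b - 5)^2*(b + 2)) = b^2 - 3*b - 10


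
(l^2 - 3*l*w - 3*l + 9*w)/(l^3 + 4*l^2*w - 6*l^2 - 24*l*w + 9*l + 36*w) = (l - 3*w)/(l^2 + 4*l*w - 3*l - 12*w)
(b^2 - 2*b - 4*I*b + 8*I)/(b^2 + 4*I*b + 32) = (b - 2)/(b + 8*I)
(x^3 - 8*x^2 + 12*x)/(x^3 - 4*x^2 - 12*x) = (x - 2)/(x + 2)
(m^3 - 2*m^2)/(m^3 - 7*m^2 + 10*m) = m/(m - 5)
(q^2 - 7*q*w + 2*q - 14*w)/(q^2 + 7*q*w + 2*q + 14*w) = (q - 7*w)/(q + 7*w)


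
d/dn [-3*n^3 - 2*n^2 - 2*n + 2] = -9*n^2 - 4*n - 2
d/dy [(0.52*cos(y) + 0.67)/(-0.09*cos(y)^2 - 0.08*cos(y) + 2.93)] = (0.0468*sin(y)^2 - 0.1206*cos(y) - 1.624)*sin(y)/(0.09*cos(y)^2 + 0.08*cos(y) - 2.93)^2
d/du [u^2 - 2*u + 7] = 2*u - 2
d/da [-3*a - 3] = -3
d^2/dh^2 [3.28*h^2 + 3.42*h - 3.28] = 6.56000000000000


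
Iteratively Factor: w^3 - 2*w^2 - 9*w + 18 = (w - 3)*(w^2 + w - 6) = (w - 3)*(w + 3)*(w - 2)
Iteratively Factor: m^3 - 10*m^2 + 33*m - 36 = (m - 3)*(m^2 - 7*m + 12) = (m - 4)*(m - 3)*(m - 3)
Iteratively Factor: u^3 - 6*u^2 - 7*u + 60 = (u - 4)*(u^2 - 2*u - 15) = (u - 5)*(u - 4)*(u + 3)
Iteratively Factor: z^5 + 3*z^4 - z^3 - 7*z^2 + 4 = (z - 1)*(z^4 + 4*z^3 + 3*z^2 - 4*z - 4) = (z - 1)*(z + 2)*(z^3 + 2*z^2 - z - 2) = (z - 1)*(z + 1)*(z + 2)*(z^2 + z - 2) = (z - 1)*(z + 1)*(z + 2)^2*(z - 1)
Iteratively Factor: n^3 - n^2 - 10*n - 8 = (n + 2)*(n^2 - 3*n - 4) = (n + 1)*(n + 2)*(n - 4)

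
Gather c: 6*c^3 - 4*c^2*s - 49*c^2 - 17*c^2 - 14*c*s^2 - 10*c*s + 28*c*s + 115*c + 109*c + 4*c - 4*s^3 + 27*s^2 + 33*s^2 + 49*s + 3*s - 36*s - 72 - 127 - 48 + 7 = 6*c^3 + c^2*(-4*s - 66) + c*(-14*s^2 + 18*s + 228) - 4*s^3 + 60*s^2 + 16*s - 240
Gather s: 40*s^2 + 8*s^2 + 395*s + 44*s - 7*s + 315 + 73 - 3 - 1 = 48*s^2 + 432*s + 384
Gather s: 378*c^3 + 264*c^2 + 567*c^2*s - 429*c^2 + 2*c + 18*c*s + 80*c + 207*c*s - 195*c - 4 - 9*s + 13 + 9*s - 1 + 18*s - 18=378*c^3 - 165*c^2 - 113*c + s*(567*c^2 + 225*c + 18) - 10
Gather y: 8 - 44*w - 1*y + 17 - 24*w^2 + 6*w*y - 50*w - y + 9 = -24*w^2 - 94*w + y*(6*w - 2) + 34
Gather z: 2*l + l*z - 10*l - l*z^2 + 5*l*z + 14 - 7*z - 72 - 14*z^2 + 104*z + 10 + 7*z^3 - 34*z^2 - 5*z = -8*l + 7*z^3 + z^2*(-l - 48) + z*(6*l + 92) - 48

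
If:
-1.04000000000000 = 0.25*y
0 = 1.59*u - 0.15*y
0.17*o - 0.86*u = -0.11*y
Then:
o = 0.71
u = -0.39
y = -4.16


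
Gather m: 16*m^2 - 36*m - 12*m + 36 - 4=16*m^2 - 48*m + 32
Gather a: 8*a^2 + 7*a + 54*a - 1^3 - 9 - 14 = 8*a^2 + 61*a - 24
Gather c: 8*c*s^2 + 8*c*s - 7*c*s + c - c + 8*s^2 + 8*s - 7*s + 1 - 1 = c*(8*s^2 + s) + 8*s^2 + s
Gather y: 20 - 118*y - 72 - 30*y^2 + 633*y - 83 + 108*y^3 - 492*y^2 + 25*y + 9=108*y^3 - 522*y^2 + 540*y - 126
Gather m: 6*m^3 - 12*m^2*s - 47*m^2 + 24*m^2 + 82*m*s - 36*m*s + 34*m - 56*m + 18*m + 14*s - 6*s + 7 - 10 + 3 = 6*m^3 + m^2*(-12*s - 23) + m*(46*s - 4) + 8*s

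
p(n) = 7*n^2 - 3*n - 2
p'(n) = 14*n - 3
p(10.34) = 715.39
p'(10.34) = 141.76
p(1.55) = 10.17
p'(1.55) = 18.70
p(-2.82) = 62.13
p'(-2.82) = -42.48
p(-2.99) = 69.55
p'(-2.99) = -44.86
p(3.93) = 94.32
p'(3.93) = 52.02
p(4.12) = 104.46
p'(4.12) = 54.68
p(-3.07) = 73.18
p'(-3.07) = -45.98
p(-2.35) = 43.71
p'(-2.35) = -35.90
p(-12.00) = 1042.00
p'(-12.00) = -171.00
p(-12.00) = 1042.00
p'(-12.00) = -171.00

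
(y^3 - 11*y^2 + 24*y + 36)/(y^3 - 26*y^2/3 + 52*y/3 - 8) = 3*(y^2 - 5*y - 6)/(3*y^2 - 8*y + 4)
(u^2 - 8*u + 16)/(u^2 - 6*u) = (u^2 - 8*u + 16)/(u*(u - 6))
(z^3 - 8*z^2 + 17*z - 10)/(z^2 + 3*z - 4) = (z^2 - 7*z + 10)/(z + 4)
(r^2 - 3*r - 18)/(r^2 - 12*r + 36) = (r + 3)/(r - 6)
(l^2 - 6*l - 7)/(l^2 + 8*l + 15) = (l^2 - 6*l - 7)/(l^2 + 8*l + 15)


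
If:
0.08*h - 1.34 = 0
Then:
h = 16.75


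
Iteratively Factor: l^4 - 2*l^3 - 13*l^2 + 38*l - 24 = (l - 1)*(l^3 - l^2 - 14*l + 24) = (l - 2)*(l - 1)*(l^2 + l - 12) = (l - 2)*(l - 1)*(l + 4)*(l - 3)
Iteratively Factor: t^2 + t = (t)*(t + 1)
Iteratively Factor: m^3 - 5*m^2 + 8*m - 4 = (m - 2)*(m^2 - 3*m + 2) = (m - 2)*(m - 1)*(m - 2)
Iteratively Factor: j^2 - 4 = (j - 2)*(j + 2)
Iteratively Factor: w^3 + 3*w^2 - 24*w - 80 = (w + 4)*(w^2 - w - 20) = (w + 4)^2*(w - 5)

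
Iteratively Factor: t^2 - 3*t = (t)*(t - 3)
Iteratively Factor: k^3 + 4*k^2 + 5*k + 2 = (k + 1)*(k^2 + 3*k + 2) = (k + 1)*(k + 2)*(k + 1)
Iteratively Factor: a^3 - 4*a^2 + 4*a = (a - 2)*(a^2 - 2*a) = a*(a - 2)*(a - 2)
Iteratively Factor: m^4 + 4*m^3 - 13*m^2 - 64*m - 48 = (m - 4)*(m^3 + 8*m^2 + 19*m + 12) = (m - 4)*(m + 1)*(m^2 + 7*m + 12) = (m - 4)*(m + 1)*(m + 3)*(m + 4)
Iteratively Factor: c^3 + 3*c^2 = (c + 3)*(c^2) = c*(c + 3)*(c)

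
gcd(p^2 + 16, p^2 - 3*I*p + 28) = p + 4*I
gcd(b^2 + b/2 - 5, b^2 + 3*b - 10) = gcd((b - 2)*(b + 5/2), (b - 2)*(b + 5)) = b - 2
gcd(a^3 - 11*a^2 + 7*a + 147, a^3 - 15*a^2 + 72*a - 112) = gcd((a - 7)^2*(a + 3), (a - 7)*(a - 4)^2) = a - 7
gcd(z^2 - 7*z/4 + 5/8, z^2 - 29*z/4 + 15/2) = z - 5/4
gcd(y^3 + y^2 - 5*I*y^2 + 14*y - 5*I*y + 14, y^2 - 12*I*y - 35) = y - 7*I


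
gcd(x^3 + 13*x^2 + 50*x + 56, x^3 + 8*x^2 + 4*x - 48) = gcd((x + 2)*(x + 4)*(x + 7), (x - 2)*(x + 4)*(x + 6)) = x + 4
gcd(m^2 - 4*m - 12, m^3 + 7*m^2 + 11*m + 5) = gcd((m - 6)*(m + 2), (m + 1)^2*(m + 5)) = 1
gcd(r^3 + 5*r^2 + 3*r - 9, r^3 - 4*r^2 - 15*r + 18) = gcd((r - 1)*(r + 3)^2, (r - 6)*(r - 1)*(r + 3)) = r^2 + 2*r - 3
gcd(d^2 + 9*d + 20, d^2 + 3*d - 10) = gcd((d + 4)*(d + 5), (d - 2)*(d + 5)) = d + 5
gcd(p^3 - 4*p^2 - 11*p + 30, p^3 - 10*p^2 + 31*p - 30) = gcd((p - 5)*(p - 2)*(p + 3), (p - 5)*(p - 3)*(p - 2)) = p^2 - 7*p + 10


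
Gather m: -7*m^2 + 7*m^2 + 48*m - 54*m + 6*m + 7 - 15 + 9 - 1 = 0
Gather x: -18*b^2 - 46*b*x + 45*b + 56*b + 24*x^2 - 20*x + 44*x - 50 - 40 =-18*b^2 + 101*b + 24*x^2 + x*(24 - 46*b) - 90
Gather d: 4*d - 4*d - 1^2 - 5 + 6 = 0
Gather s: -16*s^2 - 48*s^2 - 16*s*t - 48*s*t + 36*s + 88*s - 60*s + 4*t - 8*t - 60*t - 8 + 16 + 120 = -64*s^2 + s*(64 - 64*t) - 64*t + 128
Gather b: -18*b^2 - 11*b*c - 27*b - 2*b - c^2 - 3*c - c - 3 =-18*b^2 + b*(-11*c - 29) - c^2 - 4*c - 3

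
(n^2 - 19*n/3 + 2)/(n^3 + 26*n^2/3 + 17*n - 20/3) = (n - 6)/(n^2 + 9*n + 20)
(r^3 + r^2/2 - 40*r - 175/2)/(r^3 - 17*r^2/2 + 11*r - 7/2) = (2*r^2 + 15*r + 25)/(2*r^2 - 3*r + 1)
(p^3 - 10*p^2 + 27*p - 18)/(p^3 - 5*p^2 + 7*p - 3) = (p - 6)/(p - 1)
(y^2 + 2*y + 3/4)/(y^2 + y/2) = (y + 3/2)/y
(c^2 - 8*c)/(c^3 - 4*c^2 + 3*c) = (c - 8)/(c^2 - 4*c + 3)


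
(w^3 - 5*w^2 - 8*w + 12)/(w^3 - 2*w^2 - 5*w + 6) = (w - 6)/(w - 3)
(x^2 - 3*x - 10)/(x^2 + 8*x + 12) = (x - 5)/(x + 6)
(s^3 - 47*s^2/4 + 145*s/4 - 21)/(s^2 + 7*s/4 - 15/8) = 2*(s^2 - 11*s + 28)/(2*s + 5)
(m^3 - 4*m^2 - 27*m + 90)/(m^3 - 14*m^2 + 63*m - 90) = (m + 5)/(m - 5)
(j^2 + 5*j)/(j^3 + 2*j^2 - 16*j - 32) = j*(j + 5)/(j^3 + 2*j^2 - 16*j - 32)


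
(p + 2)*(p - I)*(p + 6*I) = p^3 + 2*p^2 + 5*I*p^2 + 6*p + 10*I*p + 12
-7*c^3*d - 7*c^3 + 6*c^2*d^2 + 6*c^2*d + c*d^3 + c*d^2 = (-c + d)*(7*c + d)*(c*d + c)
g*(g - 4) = g^2 - 4*g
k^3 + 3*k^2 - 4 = (k - 1)*(k + 2)^2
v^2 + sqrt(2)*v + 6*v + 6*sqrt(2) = (v + 6)*(v + sqrt(2))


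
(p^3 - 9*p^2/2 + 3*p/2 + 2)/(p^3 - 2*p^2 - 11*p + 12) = (p + 1/2)/(p + 3)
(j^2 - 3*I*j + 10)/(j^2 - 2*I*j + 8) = (j - 5*I)/(j - 4*I)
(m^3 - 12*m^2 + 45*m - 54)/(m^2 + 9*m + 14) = (m^3 - 12*m^2 + 45*m - 54)/(m^2 + 9*m + 14)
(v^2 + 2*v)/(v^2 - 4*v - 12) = v/(v - 6)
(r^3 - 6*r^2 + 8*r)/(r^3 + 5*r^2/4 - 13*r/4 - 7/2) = 4*r*(r^2 - 6*r + 8)/(4*r^3 + 5*r^2 - 13*r - 14)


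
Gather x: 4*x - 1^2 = 4*x - 1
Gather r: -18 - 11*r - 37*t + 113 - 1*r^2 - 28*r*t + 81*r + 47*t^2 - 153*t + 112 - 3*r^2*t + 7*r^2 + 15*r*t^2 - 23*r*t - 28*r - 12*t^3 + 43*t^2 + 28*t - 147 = r^2*(6 - 3*t) + r*(15*t^2 - 51*t + 42) - 12*t^3 + 90*t^2 - 162*t + 60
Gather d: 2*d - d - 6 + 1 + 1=d - 4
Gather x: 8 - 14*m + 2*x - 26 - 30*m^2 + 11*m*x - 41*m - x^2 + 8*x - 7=-30*m^2 - 55*m - x^2 + x*(11*m + 10) - 25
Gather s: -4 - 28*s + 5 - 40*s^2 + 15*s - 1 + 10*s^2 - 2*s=-30*s^2 - 15*s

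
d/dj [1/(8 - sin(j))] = cos(j)/(sin(j) - 8)^2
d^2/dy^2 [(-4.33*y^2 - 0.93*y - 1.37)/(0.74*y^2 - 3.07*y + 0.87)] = (3.5527136788005e-15*y^4 - 20.692324*y^3 + 12.224652*y^2 + 22.2666*y - 35.582842)/(0.405224*y^6 - 5.043396*y^5 + 22.352514*y^4 - 40.793239*y^3 + 26.279307*y^2 - 6.971049*y + 0.658503)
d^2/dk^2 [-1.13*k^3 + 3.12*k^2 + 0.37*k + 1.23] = 6.24 - 6.78*k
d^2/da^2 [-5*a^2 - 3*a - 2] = -10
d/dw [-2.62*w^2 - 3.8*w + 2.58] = -5.24*w - 3.8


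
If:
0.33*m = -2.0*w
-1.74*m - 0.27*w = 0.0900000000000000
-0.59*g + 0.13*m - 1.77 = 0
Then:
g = -3.01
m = -0.05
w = 0.01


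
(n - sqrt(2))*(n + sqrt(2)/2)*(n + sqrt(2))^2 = n^4 + 3*sqrt(2)*n^3/2 - n^2 - 3*sqrt(2)*n - 2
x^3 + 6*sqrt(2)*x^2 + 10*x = x*(x + sqrt(2))*(x + 5*sqrt(2))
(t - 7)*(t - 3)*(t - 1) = t^3 - 11*t^2 + 31*t - 21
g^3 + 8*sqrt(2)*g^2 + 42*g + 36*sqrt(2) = (g + 2*sqrt(2))*(g + 3*sqrt(2))^2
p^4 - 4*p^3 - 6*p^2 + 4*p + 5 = (p - 5)*(p - 1)*(p + 1)^2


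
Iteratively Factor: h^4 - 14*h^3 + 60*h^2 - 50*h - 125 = (h - 5)*(h^3 - 9*h^2 + 15*h + 25) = (h - 5)^2*(h^2 - 4*h - 5) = (h - 5)^2*(h + 1)*(h - 5)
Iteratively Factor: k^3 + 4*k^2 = (k)*(k^2 + 4*k) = k*(k + 4)*(k)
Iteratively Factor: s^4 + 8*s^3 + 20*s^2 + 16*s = (s + 2)*(s^3 + 6*s^2 + 8*s) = s*(s + 2)*(s^2 + 6*s + 8) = s*(s + 2)*(s + 4)*(s + 2)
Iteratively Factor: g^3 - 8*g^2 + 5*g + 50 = (g - 5)*(g^2 - 3*g - 10) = (g - 5)^2*(g + 2)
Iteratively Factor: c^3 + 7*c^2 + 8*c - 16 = (c + 4)*(c^2 + 3*c - 4) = (c + 4)^2*(c - 1)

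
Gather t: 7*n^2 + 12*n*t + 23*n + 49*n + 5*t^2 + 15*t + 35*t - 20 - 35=7*n^2 + 72*n + 5*t^2 + t*(12*n + 50) - 55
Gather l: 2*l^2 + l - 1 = 2*l^2 + l - 1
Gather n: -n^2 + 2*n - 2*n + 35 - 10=25 - n^2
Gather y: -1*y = -y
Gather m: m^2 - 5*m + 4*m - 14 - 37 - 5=m^2 - m - 56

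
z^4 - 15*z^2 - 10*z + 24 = (z - 4)*(z - 1)*(z + 2)*(z + 3)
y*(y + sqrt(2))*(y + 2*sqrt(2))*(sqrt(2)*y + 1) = sqrt(2)*y^4 + 7*y^3 + 7*sqrt(2)*y^2 + 4*y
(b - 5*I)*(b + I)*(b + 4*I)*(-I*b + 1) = -I*b^4 + b^3 - 21*I*b^2 + 41*b + 20*I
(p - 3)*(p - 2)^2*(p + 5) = p^4 - 2*p^3 - 19*p^2 + 68*p - 60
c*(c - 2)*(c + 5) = c^3 + 3*c^2 - 10*c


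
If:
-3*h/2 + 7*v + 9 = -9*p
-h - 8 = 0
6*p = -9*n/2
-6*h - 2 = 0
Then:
No Solution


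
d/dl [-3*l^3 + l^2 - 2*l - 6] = -9*l^2 + 2*l - 2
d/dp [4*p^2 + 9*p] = 8*p + 9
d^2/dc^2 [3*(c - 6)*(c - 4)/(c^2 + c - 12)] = 6*(-11*c^3 + 108*c^2 - 288*c + 336)/(c^6 + 3*c^5 - 33*c^4 - 71*c^3 + 396*c^2 + 432*c - 1728)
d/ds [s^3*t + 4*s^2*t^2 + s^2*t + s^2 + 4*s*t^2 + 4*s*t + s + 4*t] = 3*s^2*t + 8*s*t^2 + 2*s*t + 2*s + 4*t^2 + 4*t + 1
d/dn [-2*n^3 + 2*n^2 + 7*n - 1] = -6*n^2 + 4*n + 7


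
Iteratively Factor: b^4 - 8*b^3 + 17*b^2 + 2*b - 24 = (b - 2)*(b^3 - 6*b^2 + 5*b + 12) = (b - 2)*(b + 1)*(b^2 - 7*b + 12) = (b - 4)*(b - 2)*(b + 1)*(b - 3)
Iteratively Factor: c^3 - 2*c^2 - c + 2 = (c + 1)*(c^2 - 3*c + 2) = (c - 1)*(c + 1)*(c - 2)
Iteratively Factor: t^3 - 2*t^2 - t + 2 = (t - 2)*(t^2 - 1) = (t - 2)*(t - 1)*(t + 1)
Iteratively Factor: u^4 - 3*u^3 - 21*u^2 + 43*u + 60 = (u - 3)*(u^3 - 21*u - 20) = (u - 3)*(u + 4)*(u^2 - 4*u - 5) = (u - 3)*(u + 1)*(u + 4)*(u - 5)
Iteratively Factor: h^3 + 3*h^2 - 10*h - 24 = (h - 3)*(h^2 + 6*h + 8) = (h - 3)*(h + 4)*(h + 2)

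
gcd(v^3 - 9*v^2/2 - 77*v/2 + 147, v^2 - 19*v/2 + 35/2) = v - 7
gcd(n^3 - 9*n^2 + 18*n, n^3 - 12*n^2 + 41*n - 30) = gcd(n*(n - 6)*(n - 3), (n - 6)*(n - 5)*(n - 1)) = n - 6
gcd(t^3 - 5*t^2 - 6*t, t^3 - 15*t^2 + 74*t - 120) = t - 6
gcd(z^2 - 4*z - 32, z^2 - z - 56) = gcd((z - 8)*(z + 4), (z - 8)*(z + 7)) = z - 8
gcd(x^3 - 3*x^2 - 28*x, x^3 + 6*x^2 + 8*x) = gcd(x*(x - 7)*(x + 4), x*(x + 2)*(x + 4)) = x^2 + 4*x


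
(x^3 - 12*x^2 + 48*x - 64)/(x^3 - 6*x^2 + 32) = (x - 4)/(x + 2)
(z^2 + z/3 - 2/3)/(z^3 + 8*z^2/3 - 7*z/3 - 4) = (3*z - 2)/(3*z^2 + 5*z - 12)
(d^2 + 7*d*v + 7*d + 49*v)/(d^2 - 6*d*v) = (d^2 + 7*d*v + 7*d + 49*v)/(d*(d - 6*v))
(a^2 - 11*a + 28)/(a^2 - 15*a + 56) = (a - 4)/(a - 8)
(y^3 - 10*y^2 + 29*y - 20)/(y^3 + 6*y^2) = (y^3 - 10*y^2 + 29*y - 20)/(y^2*(y + 6))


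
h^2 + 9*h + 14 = (h + 2)*(h + 7)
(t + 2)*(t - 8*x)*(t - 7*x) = t^3 - 15*t^2*x + 2*t^2 + 56*t*x^2 - 30*t*x + 112*x^2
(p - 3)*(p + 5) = p^2 + 2*p - 15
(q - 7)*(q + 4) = q^2 - 3*q - 28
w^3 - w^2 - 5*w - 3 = (w - 3)*(w + 1)^2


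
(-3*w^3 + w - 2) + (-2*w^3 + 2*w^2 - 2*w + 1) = -5*w^3 + 2*w^2 - w - 1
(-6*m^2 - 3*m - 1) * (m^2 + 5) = -6*m^4 - 3*m^3 - 31*m^2 - 15*m - 5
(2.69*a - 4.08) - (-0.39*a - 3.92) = 3.08*a - 0.16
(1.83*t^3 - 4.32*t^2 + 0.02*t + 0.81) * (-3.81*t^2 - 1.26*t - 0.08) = -6.9723*t^5 + 14.1534*t^4 + 5.2206*t^3 - 2.7657*t^2 - 1.0222*t - 0.0648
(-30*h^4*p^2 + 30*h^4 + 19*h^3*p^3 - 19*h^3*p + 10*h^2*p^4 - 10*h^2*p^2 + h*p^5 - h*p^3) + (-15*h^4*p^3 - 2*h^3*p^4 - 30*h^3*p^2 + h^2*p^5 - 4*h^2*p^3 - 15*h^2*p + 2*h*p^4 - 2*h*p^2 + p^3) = -15*h^4*p^3 - 30*h^4*p^2 + 30*h^4 - 2*h^3*p^4 + 19*h^3*p^3 - 30*h^3*p^2 - 19*h^3*p + h^2*p^5 + 10*h^2*p^4 - 4*h^2*p^3 - 10*h^2*p^2 - 15*h^2*p + h*p^5 + 2*h*p^4 - h*p^3 - 2*h*p^2 + p^3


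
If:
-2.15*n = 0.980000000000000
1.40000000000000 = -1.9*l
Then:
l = -0.74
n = -0.46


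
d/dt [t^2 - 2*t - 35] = 2*t - 2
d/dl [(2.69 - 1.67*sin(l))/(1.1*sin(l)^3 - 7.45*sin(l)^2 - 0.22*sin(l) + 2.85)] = (3.674*sin(l)^3 - 21.3185*sin(l)^2 + 40.081*sin(l) - 4.1677)*cos(l)/(1.21*sin(l)^6 - 16.39*sin(l)^5 + 55.0185*sin(l)^4 + 9.548*sin(l)^3 - 42.4166*sin(l)^2 - 1.254*sin(l) + 8.1225)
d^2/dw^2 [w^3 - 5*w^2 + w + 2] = 6*w - 10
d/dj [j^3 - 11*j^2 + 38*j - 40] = 3*j^2 - 22*j + 38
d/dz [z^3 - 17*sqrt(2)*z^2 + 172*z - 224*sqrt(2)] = 3*z^2 - 34*sqrt(2)*z + 172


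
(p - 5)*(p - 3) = p^2 - 8*p + 15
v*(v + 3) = v^2 + 3*v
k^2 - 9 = (k - 3)*(k + 3)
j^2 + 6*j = j*(j + 6)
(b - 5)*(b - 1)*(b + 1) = b^3 - 5*b^2 - b + 5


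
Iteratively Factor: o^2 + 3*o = (o)*(o + 3)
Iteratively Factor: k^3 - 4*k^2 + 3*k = (k - 3)*(k^2 - k) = (k - 3)*(k - 1)*(k)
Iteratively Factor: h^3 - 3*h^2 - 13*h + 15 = (h + 3)*(h^2 - 6*h + 5) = (h - 5)*(h + 3)*(h - 1)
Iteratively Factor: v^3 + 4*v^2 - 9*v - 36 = (v + 4)*(v^2 - 9) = (v + 3)*(v + 4)*(v - 3)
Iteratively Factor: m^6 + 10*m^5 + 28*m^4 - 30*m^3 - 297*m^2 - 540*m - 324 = (m + 2)*(m^5 + 8*m^4 + 12*m^3 - 54*m^2 - 189*m - 162) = (m - 3)*(m + 2)*(m^4 + 11*m^3 + 45*m^2 + 81*m + 54) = (m - 3)*(m + 2)*(m + 3)*(m^3 + 8*m^2 + 21*m + 18) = (m - 3)*(m + 2)*(m + 3)^2*(m^2 + 5*m + 6) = (m - 3)*(m + 2)^2*(m + 3)^2*(m + 3)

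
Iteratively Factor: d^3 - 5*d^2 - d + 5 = (d - 5)*(d^2 - 1) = (d - 5)*(d + 1)*(d - 1)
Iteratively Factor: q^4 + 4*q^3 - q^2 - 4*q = (q)*(q^3 + 4*q^2 - q - 4) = q*(q - 1)*(q^2 + 5*q + 4) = q*(q - 1)*(q + 4)*(q + 1)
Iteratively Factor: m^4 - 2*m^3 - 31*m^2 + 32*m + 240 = (m + 3)*(m^3 - 5*m^2 - 16*m + 80) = (m + 3)*(m + 4)*(m^2 - 9*m + 20) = (m - 5)*(m + 3)*(m + 4)*(m - 4)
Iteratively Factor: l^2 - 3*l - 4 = (l + 1)*(l - 4)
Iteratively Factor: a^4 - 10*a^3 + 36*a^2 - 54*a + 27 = (a - 1)*(a^3 - 9*a^2 + 27*a - 27) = (a - 3)*(a - 1)*(a^2 - 6*a + 9) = (a - 3)^2*(a - 1)*(a - 3)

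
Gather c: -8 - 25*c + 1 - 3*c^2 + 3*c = -3*c^2 - 22*c - 7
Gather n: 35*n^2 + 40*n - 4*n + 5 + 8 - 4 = 35*n^2 + 36*n + 9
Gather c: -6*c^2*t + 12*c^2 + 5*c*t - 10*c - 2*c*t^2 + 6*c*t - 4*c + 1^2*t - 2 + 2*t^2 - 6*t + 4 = c^2*(12 - 6*t) + c*(-2*t^2 + 11*t - 14) + 2*t^2 - 5*t + 2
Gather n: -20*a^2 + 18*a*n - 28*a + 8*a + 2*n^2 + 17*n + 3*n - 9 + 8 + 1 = -20*a^2 - 20*a + 2*n^2 + n*(18*a + 20)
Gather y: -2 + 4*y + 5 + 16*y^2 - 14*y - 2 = 16*y^2 - 10*y + 1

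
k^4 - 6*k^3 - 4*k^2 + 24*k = k*(k - 6)*(k - 2)*(k + 2)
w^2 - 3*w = w*(w - 3)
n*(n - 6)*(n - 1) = n^3 - 7*n^2 + 6*n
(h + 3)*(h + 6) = h^2 + 9*h + 18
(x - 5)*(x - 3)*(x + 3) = x^3 - 5*x^2 - 9*x + 45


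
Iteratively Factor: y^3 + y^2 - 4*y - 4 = (y + 2)*(y^2 - y - 2) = (y + 1)*(y + 2)*(y - 2)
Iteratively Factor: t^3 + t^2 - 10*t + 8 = (t - 1)*(t^2 + 2*t - 8) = (t - 2)*(t - 1)*(t + 4)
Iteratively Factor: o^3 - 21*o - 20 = (o + 1)*(o^2 - o - 20) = (o + 1)*(o + 4)*(o - 5)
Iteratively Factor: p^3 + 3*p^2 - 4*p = (p + 4)*(p^2 - p) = p*(p + 4)*(p - 1)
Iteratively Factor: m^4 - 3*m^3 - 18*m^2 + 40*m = (m - 5)*(m^3 + 2*m^2 - 8*m) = (m - 5)*(m + 4)*(m^2 - 2*m) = m*(m - 5)*(m + 4)*(m - 2)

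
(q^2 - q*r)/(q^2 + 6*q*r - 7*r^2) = q/(q + 7*r)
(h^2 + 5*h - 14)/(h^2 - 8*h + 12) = (h + 7)/(h - 6)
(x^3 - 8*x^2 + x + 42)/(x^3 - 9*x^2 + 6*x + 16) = (x^3 - 8*x^2 + x + 42)/(x^3 - 9*x^2 + 6*x + 16)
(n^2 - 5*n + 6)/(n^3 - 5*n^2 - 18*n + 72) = (n - 2)/(n^2 - 2*n - 24)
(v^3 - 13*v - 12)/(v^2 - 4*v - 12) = (-v^3 + 13*v + 12)/(-v^2 + 4*v + 12)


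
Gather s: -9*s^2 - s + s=-9*s^2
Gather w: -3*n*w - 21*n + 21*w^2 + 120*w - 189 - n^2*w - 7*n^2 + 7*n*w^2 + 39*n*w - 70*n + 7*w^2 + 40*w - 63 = -7*n^2 - 91*n + w^2*(7*n + 28) + w*(-n^2 + 36*n + 160) - 252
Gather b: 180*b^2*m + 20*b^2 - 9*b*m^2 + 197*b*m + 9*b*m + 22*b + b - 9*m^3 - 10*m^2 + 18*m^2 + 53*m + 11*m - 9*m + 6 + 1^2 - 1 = b^2*(180*m + 20) + b*(-9*m^2 + 206*m + 23) - 9*m^3 + 8*m^2 + 55*m + 6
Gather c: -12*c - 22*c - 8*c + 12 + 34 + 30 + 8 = 84 - 42*c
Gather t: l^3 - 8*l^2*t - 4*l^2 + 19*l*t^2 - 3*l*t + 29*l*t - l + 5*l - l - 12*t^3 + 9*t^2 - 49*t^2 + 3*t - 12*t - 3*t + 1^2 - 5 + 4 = l^3 - 4*l^2 + 3*l - 12*t^3 + t^2*(19*l - 40) + t*(-8*l^2 + 26*l - 12)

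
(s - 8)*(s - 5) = s^2 - 13*s + 40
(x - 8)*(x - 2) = x^2 - 10*x + 16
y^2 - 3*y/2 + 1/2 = (y - 1)*(y - 1/2)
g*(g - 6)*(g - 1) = g^3 - 7*g^2 + 6*g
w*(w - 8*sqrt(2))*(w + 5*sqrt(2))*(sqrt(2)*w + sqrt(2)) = sqrt(2)*w^4 - 6*w^3 + sqrt(2)*w^3 - 80*sqrt(2)*w^2 - 6*w^2 - 80*sqrt(2)*w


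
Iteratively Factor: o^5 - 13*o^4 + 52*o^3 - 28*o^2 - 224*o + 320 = (o - 4)*(o^4 - 9*o^3 + 16*o^2 + 36*o - 80) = (o - 4)*(o - 2)*(o^3 - 7*o^2 + 2*o + 40) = (o - 4)*(o - 2)*(o + 2)*(o^2 - 9*o + 20) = (o - 5)*(o - 4)*(o - 2)*(o + 2)*(o - 4)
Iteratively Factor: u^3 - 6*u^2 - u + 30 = (u - 5)*(u^2 - u - 6) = (u - 5)*(u + 2)*(u - 3)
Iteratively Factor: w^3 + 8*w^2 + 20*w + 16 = (w + 2)*(w^2 + 6*w + 8) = (w + 2)*(w + 4)*(w + 2)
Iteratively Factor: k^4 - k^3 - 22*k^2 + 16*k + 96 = (k + 2)*(k^3 - 3*k^2 - 16*k + 48) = (k + 2)*(k + 4)*(k^2 - 7*k + 12) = (k - 4)*(k + 2)*(k + 4)*(k - 3)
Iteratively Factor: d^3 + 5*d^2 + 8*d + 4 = (d + 2)*(d^2 + 3*d + 2) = (d + 1)*(d + 2)*(d + 2)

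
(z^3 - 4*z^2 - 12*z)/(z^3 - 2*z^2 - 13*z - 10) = z*(z - 6)/(z^2 - 4*z - 5)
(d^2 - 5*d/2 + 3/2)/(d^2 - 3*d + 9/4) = 2*(d - 1)/(2*d - 3)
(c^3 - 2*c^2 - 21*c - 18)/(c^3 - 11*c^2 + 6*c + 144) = (c + 1)/(c - 8)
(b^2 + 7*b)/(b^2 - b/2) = 2*(b + 7)/(2*b - 1)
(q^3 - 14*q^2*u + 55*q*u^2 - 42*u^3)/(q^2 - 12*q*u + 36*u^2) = (q^2 - 8*q*u + 7*u^2)/(q - 6*u)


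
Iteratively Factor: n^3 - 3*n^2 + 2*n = (n - 2)*(n^2 - n) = (n - 2)*(n - 1)*(n)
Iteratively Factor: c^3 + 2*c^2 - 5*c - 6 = (c + 1)*(c^2 + c - 6) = (c - 2)*(c + 1)*(c + 3)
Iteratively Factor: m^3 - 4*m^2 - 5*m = (m + 1)*(m^2 - 5*m) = m*(m + 1)*(m - 5)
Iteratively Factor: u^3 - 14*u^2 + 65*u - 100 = (u - 4)*(u^2 - 10*u + 25) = (u - 5)*(u - 4)*(u - 5)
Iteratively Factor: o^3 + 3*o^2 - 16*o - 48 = (o - 4)*(o^2 + 7*o + 12) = (o - 4)*(o + 3)*(o + 4)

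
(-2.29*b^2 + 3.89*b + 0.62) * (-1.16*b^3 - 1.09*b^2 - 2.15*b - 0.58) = 2.6564*b^5 - 2.0163*b^4 - 0.0358000000000009*b^3 - 7.7111*b^2 - 3.5892*b - 0.3596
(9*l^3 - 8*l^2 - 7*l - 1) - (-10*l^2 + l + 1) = 9*l^3 + 2*l^2 - 8*l - 2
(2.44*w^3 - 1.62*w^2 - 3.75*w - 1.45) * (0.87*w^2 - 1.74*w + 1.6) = 2.1228*w^5 - 5.655*w^4 + 3.4603*w^3 + 2.6715*w^2 - 3.477*w - 2.32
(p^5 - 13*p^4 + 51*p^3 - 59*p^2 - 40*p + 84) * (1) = p^5 - 13*p^4 + 51*p^3 - 59*p^2 - 40*p + 84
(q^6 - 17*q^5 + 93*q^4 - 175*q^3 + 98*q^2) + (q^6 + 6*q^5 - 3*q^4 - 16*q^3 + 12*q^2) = 2*q^6 - 11*q^5 + 90*q^4 - 191*q^3 + 110*q^2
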